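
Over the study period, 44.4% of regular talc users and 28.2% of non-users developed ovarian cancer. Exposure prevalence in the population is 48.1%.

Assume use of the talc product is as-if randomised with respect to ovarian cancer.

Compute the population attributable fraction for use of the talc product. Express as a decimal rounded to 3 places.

PAF ≈ 0.216

p₁ = 0.444, p₀ = 0.282.
Overall risk P(Y=1) = π·p₁ + (1−π)·p₀ = 0.481×0.444 + 0.519×0.282 = 0.35992.
Under exogeneity, PAF = [P(Y=1) − p₀] / P(Y=1).
PAF = (0.35992 − 0.282) / 0.35992 ≈ 0.2165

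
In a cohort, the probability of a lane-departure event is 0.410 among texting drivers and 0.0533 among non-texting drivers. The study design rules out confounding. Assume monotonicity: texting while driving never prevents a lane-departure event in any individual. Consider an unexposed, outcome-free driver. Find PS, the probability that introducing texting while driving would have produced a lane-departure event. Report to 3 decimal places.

PS ≈ 0.377

Let p₁ = 0.41, p₀ = 0.0533.
Under exogeneity and monotonicity, PS = (p₁ − p₀) / (1 − p₀).
PS = (0.41 − 0.0533) / (1 − 0.0533) = 0.3567 / 0.9467 ≈ 0.3768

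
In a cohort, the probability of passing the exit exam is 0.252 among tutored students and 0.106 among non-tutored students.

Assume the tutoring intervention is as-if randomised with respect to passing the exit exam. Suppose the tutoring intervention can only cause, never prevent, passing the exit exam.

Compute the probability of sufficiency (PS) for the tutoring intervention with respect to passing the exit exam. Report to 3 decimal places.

PS ≈ 0.163

Let p₁ = 0.252, p₀ = 0.106.
Under exogeneity and monotonicity, PS = (p₁ − p₀) / (1 − p₀).
PS = (0.252 − 0.106) / (1 − 0.106) = 0.146 / 0.894 ≈ 0.1633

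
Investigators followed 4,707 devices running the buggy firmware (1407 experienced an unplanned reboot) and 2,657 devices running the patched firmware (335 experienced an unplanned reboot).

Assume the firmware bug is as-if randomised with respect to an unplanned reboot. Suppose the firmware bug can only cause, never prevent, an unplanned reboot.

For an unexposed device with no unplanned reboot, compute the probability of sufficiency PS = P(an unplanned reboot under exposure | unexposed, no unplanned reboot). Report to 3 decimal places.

PS ≈ 0.198

p₁ = P(outcome | exposed) = 1407/4707 = 0.29892
p₀ = P(outcome | unexposed) = 335/2657 = 0.12608
Under exogeneity and monotonicity, PS = (p₁ − p₀) / (1 − p₀).
PS = (0.29892 − 0.12608) / (1 − 0.12608) = 0.17283 / 0.87392 ≈ 0.1978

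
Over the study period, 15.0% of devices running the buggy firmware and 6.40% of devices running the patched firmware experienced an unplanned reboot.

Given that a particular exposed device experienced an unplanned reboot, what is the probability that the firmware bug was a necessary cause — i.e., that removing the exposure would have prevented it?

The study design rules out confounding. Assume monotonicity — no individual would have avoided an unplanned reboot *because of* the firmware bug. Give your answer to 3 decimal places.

PN ≈ 0.573

p₁ = 0.15, p₀ = 0.064.
Under exogeneity and monotonicity, PN = (p₁ − p₀) / p₁.
PN = (0.15 − 0.064) / 0.15 = 0.086 / 0.15 ≈ 0.5733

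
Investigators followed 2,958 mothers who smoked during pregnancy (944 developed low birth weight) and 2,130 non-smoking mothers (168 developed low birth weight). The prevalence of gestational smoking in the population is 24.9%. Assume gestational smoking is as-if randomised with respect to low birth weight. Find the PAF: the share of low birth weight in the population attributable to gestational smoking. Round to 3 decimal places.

p₁ = P(outcome | exposed) = 944/2958 = 0.31913
p₀ = P(outcome | unexposed) = 168/2130 = 0.078873
Overall risk P(Y=1) = π·p₁ + (1−π)·p₀ = 0.249×0.31913 + 0.751×0.078873 = 0.1387.
Under exogeneity, PAF = [P(Y=1) − p₀] / P(Y=1).
PAF = (0.1387 − 0.078873) / 0.1387 ≈ 0.4313

PAF ≈ 0.431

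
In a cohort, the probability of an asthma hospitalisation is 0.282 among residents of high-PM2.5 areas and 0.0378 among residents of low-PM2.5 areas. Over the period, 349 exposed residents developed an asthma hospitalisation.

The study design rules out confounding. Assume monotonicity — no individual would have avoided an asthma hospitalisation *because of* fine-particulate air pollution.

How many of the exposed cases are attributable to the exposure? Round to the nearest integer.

about 302 cases

Let p₁ = 0.282, p₀ = 0.0378.
PN = (p₁ − p₀)/p₁ = (0.282 − 0.0378) / 0.282 ≈ 0.86596.
Attributable cases ≈ PN × (exposed cases) = 0.86596 × 349 ≈ 302.22.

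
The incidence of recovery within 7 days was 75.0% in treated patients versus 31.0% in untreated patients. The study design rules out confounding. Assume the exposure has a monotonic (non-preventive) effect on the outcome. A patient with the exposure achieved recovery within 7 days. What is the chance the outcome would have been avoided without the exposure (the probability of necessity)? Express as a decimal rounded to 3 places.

p₁ = 0.75, p₀ = 0.31.
Under exogeneity and monotonicity, PN = (p₁ − p₀) / p₁.
PN = (0.75 − 0.31) / 0.75 = 0.44 / 0.75 ≈ 0.5867

PN ≈ 0.587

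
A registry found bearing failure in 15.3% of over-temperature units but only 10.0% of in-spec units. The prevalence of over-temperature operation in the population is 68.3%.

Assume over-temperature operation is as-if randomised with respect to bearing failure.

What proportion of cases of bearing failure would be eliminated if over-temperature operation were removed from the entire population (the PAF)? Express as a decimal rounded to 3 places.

PAF ≈ 0.266

p₁ = 0.153, p₀ = 0.1.
Overall risk P(Y=1) = π·p₁ + (1−π)·p₀ = 0.683×0.153 + 0.317×0.1 = 0.1362.
Under exogeneity, PAF = [P(Y=1) − p₀] / P(Y=1).
PAF = (0.1362 − 0.1) / 0.1362 ≈ 0.2658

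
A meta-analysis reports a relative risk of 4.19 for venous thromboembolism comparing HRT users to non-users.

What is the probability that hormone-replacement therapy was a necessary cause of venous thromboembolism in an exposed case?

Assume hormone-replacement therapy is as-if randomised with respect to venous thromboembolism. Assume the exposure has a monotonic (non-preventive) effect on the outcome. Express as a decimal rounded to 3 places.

Under exogeneity and monotonicity, PN = (RR − 1) / RR = 1 − 1/RR.
PN = (4.19 − 1) / 4.19 = 3.19 / 4.19 ≈ 0.7613

PN ≈ 0.761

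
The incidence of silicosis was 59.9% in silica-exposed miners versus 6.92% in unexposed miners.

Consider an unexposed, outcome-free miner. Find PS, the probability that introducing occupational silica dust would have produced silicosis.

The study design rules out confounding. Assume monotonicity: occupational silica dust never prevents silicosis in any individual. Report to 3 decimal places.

p₁ = 0.599, p₀ = 0.0692.
Under exogeneity and monotonicity, PS = (p₁ − p₀) / (1 − p₀).
PS = (0.599 − 0.0692) / (1 − 0.0692) = 0.5298 / 0.9308 ≈ 0.5692

PS ≈ 0.569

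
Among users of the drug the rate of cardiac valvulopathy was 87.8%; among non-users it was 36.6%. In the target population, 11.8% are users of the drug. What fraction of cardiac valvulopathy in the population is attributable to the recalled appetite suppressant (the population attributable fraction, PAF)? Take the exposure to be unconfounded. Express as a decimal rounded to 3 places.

p₁ = 0.878, p₀ = 0.366.
Overall risk P(Y=1) = π·p₁ + (1−π)·p₀ = 0.118×0.878 + 0.882×0.366 = 0.42642.
Under exogeneity, PAF = [P(Y=1) − p₀] / P(Y=1).
PAF = (0.42642 − 0.366) / 0.42642 ≈ 0.1417

PAF ≈ 0.142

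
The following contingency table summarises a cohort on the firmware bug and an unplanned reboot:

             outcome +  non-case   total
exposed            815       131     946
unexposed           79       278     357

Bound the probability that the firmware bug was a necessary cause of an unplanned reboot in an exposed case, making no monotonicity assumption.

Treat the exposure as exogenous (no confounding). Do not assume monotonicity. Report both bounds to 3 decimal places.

p₁ = P(outcome | exposed) = 815/946 = 0.86152
p₀ = P(outcome | unexposed) = 79/357 = 0.22129
Under exogeneity alone the bounds on PN are max{0,(p₁−p₀)/p₁} ≤ PN ≤ min{1,(1−p₀)/p₁}.
  lower = (p₁ − p₀)/p₁ = 0.64023 / 0.86152 ≈ 0.7431
  upper = min{1, (1 − p₀)/p₁} = 0.77871 / 0.86152 ≈ 0.9039

0.743 ≤ PN ≤ 0.904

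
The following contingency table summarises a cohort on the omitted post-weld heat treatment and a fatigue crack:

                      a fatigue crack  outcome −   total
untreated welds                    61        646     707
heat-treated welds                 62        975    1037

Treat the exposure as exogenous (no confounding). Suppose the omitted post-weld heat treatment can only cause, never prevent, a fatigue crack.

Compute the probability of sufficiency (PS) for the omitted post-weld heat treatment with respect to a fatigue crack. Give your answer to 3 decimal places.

p₁ = P(outcome | exposed) = 61/707 = 0.08628
p₀ = P(outcome | unexposed) = 62/1037 = 0.059788
Under exogeneity and monotonicity, PS = (p₁ − p₀)/(1 − p₀).
PS = (0.08628 − 0.059788) / 0.94021 ≈ 0.0282

PS ≈ 0.028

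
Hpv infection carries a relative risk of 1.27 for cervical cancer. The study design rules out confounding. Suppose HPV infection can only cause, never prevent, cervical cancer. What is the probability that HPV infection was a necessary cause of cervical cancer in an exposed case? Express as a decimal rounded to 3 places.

Under exogeneity and monotonicity, PN = (RR − 1) / RR = 1 − 1/RR.
PN = (1.27 − 1) / 1.27 = 0.27 / 1.27 ≈ 0.2126

PN ≈ 0.213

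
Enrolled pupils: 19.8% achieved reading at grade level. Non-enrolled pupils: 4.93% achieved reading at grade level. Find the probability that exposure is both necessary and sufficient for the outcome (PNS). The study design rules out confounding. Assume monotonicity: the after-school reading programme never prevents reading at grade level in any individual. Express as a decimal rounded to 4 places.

p₁ = 0.198, p₀ = 0.0493.
Under exogeneity and monotonicity, PNS = p₁ − p₀.
PNS = 0.198 − 0.0493 = 0.1487

PNS ≈ 0.1487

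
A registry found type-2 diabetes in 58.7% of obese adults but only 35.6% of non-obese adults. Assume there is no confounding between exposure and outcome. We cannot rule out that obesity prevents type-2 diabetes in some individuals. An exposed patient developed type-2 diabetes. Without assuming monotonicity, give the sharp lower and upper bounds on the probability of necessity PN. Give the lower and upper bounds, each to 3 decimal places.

p₁ = 0.587, p₀ = 0.356.
Under exogeneity alone the bounds on PN are max{0,(p₁−p₀)/p₁} ≤ PN ≤ min{1,(1−p₀)/p₁}.
  lower = (p₁ − p₀)/p₁ = 0.231 / 0.587 ≈ 0.3935
  upper = min{1, (1 − p₀)/p₁} = 0.644 / 0.587 ≈ 1.0971 → capped at 1

0.394 ≤ PN ≤ 1.000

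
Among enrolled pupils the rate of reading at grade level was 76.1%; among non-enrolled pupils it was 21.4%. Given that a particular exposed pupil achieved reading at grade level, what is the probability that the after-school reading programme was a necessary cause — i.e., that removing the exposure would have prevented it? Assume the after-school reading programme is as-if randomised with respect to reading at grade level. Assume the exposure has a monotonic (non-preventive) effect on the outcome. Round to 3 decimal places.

PN ≈ 0.719

p₁ = 0.761, p₀ = 0.214.
Under exogeneity and monotonicity, PN = (p₁ − p₀) / p₁.
PN = (0.761 − 0.214) / 0.761 = 0.547 / 0.761 ≈ 0.7188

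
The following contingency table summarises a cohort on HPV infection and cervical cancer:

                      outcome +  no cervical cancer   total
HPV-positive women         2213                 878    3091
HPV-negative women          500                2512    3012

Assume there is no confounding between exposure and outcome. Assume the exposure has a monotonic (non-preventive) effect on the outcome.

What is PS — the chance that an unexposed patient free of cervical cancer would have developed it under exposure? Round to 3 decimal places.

p₁ = P(outcome | exposed) = 2213/3091 = 0.71595
p₀ = P(outcome | unexposed) = 500/3012 = 0.166
Under exogeneity and monotonicity, PS = (p₁ − p₀)/(1 − p₀).
PS = (0.71595 − 0.166) / 0.834 ≈ 0.6594

PS ≈ 0.659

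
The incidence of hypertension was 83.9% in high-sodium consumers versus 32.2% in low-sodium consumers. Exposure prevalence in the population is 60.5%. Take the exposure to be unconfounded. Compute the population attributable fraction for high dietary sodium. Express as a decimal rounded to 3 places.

PAF ≈ 0.493

p₁ = 0.839, p₀ = 0.322.
Overall risk P(Y=1) = π·p₁ + (1−π)·p₀ = 0.605×0.839 + 0.395×0.322 = 0.63479.
Under exogeneity, PAF = [P(Y=1) − p₀] / P(Y=1).
PAF = (0.63479 − 0.322) / 0.63479 ≈ 0.4927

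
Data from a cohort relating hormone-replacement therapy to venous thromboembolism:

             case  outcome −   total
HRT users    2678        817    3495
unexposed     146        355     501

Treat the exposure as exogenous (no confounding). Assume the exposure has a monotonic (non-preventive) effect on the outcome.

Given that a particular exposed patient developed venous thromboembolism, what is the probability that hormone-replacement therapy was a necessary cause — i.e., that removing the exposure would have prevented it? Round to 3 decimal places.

PN ≈ 0.620

p₁ = P(outcome | exposed) = 2678/3495 = 0.76624
p₀ = P(outcome | unexposed) = 146/501 = 0.29142
Under exogeneity and monotonicity, PN = (p₁ − p₀)/p₁.
PN = (0.76624 − 0.29142) / 0.76624 ≈ 0.6197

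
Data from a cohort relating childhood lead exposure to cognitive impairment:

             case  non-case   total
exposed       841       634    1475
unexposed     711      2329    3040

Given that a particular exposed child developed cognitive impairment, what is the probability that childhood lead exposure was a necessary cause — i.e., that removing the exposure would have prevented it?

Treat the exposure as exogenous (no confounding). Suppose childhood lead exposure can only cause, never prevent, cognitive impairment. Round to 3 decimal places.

PN ≈ 0.590

p₁ = P(outcome | exposed) = 841/1475 = 0.57017
p₀ = P(outcome | unexposed) = 711/3040 = 0.23388
Under exogeneity and monotonicity, PN = (p₁ − p₀) / p₁.
PN = (0.57017 − 0.23388) / 0.57017 = 0.33629 / 0.57017 ≈ 0.5898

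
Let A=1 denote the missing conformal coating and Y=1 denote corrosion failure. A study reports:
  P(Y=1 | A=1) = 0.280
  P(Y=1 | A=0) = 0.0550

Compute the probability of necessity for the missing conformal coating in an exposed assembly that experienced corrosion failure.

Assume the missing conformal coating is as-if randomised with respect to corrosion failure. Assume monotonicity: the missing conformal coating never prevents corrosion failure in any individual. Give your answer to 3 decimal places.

Let p₁ = 0.28, p₀ = 0.055.
Under exogeneity and monotonicity, PN = (p₁ − p₀) / p₁.
PN = (0.28 − 0.055) / 0.28 = 0.225 / 0.28 ≈ 0.8036

PN ≈ 0.804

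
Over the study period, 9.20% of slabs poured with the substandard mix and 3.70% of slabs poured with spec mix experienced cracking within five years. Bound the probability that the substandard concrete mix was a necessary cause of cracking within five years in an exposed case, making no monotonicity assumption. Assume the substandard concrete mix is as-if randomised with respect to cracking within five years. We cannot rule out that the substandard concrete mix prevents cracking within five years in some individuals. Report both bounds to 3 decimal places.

0.598 ≤ PN ≤ 1.000

p₁ = 0.092, p₀ = 0.037.
Under exogeneity alone the bounds on PN are max{0,(p₁−p₀)/p₁} ≤ PN ≤ min{1,(1−p₀)/p₁}.
  lower = (p₁ − p₀)/p₁ = 0.055 / 0.092 ≈ 0.5978
  upper = min{1, (1 − p₀)/p₁} = 0.963 / 0.092 ≈ 10.4674 → capped at 1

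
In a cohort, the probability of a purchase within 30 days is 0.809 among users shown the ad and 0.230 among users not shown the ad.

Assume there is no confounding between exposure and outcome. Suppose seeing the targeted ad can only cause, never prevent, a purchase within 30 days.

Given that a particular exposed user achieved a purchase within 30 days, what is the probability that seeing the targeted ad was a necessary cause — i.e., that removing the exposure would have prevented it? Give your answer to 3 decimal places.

PN ≈ 0.716

Let p₁ = 0.809, p₀ = 0.23.
Under exogeneity and monotonicity, PN = (p₁ − p₀) / p₁.
PN = (0.809 − 0.23) / 0.809 = 0.579 / 0.809 ≈ 0.7157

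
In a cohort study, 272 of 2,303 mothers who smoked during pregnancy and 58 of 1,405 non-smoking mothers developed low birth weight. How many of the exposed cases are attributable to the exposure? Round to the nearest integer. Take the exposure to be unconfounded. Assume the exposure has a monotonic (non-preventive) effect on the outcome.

p₁ = P(outcome | exposed) = 272/2303 = 0.11811
p₀ = P(outcome | unexposed) = 58/1405 = 0.041281
PN = (p₁ − p₀)/p₁ = (0.11811 − 0.041281) / 0.11811 ≈ 0.65048.
Attributable cases ≈ PN × (exposed cases) = 0.65048 × 272 ≈ 176.93.

about 177 cases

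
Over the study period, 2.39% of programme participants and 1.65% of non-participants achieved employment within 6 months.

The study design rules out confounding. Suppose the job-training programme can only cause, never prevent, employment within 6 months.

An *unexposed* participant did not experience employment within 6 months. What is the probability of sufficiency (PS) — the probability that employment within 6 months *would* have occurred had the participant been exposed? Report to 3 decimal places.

PS ≈ 0.008

p₁ = 0.0239, p₀ = 0.0165.
Under exogeneity and monotonicity, PS = (p₁ − p₀) / (1 − p₀).
PS = (0.0239 − 0.0165) / (1 − 0.0165) = 0.0074 / 0.9835 ≈ 0.0075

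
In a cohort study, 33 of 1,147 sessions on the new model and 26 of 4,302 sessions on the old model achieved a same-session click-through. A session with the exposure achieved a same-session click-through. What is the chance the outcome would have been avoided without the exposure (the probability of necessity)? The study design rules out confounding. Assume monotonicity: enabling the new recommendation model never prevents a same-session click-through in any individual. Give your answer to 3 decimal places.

PN ≈ 0.790

p₁ = P(outcome | exposed) = 33/1147 = 0.028771
p₀ = P(outcome | unexposed) = 26/4302 = 0.0060437
Under exogeneity and monotonicity, PN = (p₁ − p₀) / p₁.
PN = (0.028771 − 0.0060437) / 0.028771 = 0.022727 / 0.028771 ≈ 0.7899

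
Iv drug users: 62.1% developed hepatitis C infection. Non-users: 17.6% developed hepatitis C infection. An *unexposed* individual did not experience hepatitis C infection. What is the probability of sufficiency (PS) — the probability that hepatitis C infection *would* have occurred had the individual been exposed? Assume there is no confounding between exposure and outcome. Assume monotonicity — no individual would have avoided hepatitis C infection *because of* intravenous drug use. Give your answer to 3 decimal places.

p₁ = 0.621, p₀ = 0.176.
Under exogeneity and monotonicity, PS = (p₁ − p₀) / (1 − p₀).
PS = (0.621 − 0.176) / (1 − 0.176) = 0.445 / 0.824 ≈ 0.5400

PS ≈ 0.540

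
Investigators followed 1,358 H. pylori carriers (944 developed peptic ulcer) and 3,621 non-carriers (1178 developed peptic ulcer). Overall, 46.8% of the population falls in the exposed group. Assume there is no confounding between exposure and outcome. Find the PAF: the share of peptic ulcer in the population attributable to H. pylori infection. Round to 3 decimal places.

PAF ≈ 0.347

p₁ = P(outcome | exposed) = 944/1358 = 0.69514
p₀ = P(outcome | unexposed) = 1178/3621 = 0.32532
Overall risk P(Y=1) = π·p₁ + (1−π)·p₀ = 0.468×0.69514 + 0.532×0.32532 = 0.4984.
Under exogeneity, PAF = [P(Y=1) − p₀] / P(Y=1).
PAF = (0.4984 − 0.32532) / 0.4984 ≈ 0.3473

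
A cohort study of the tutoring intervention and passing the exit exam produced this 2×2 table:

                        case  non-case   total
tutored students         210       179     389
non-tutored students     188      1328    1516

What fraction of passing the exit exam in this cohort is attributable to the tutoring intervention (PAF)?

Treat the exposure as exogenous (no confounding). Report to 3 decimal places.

PAF ≈ 0.406

p₁ = P(outcome | exposed) = 210/389 = 0.53985
p₀ = P(outcome | unexposed) = 188/1516 = 0.12401
Exposure prevalence π = 389/1905 = 0.2042; overall risk P(Y=1) = 0.20892.
Under exogeneity, PAF = [P(Y=1) − p₀]/P(Y=1).
PAF = (0.20892 − 0.12401) / 0.20892 ≈ 0.4064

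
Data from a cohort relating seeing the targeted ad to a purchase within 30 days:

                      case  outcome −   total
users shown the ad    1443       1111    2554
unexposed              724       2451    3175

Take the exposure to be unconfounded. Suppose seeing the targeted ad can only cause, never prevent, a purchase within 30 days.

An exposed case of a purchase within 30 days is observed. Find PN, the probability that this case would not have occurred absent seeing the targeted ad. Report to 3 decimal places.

p₁ = P(outcome | exposed) = 1443/2554 = 0.565
p₀ = P(outcome | unexposed) = 724/3175 = 0.22803
Under exogeneity and monotonicity, PN = (p₁ − p₀)/p₁.
PN = (0.565 − 0.22803) / 0.565 ≈ 0.5964

PN ≈ 0.596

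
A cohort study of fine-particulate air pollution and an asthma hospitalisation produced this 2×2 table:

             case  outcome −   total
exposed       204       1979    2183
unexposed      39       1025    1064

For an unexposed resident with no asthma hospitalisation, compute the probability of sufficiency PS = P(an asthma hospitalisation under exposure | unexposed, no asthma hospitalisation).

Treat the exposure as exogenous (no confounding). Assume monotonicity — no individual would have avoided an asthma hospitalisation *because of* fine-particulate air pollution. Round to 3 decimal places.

PS ≈ 0.059

p₁ = P(outcome | exposed) = 204/2183 = 0.093449
p₀ = P(outcome | unexposed) = 39/1064 = 0.036654
Under exogeneity and monotonicity, PS = (p₁ − p₀)/(1 − p₀).
PS = (0.093449 − 0.036654) / 0.96335 ≈ 0.0590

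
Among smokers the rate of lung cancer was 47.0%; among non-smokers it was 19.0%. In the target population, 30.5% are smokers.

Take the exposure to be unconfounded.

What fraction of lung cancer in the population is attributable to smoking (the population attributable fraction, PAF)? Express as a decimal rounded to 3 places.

PAF ≈ 0.310

p₁ = 0.47, p₀ = 0.19.
Overall risk P(Y=1) = π·p₁ + (1−π)·p₀ = 0.305×0.47 + 0.695×0.19 = 0.2754.
Under exogeneity, PAF = [P(Y=1) − p₀] / P(Y=1).
PAF = (0.2754 − 0.19) / 0.2754 ≈ 0.3101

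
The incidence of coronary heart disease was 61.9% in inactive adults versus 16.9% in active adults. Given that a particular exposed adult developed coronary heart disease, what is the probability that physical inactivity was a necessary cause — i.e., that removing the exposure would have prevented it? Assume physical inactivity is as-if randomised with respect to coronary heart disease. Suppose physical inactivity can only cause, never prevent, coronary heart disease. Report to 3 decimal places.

PN ≈ 0.727

p₁ = 0.619, p₀ = 0.169.
Under exogeneity and monotonicity, PN = (p₁ − p₀) / p₁.
PN = (0.619 − 0.169) / 0.619 = 0.45 / 0.619 ≈ 0.7270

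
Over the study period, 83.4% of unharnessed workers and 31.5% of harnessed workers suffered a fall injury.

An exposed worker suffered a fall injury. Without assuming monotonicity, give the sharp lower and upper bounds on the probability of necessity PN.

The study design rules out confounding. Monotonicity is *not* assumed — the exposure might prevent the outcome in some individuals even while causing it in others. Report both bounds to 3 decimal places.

0.622 ≤ PN ≤ 0.821

p₁ = 0.834, p₀ = 0.315.
Under exogeneity alone the bounds on PN are max{0,(p₁−p₀)/p₁} ≤ PN ≤ min{1,(1−p₀)/p₁}.
  lower = (p₁ − p₀)/p₁ = 0.519 / 0.834 ≈ 0.6223
  upper = min{1, (1 − p₀)/p₁} = 0.685 / 0.834 ≈ 0.8213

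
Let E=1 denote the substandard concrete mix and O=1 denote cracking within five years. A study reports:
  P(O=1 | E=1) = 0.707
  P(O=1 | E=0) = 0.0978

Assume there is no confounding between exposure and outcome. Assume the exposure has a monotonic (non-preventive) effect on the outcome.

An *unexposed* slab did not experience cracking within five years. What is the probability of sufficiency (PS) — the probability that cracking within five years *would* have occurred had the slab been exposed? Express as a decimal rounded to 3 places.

Let p₁ = 0.707, p₀ = 0.0978.
Under exogeneity and monotonicity, PS = (p₁ − p₀) / (1 − p₀).
PS = (0.707 − 0.0978) / (1 − 0.0978) = 0.6092 / 0.9022 ≈ 0.6752

PS ≈ 0.675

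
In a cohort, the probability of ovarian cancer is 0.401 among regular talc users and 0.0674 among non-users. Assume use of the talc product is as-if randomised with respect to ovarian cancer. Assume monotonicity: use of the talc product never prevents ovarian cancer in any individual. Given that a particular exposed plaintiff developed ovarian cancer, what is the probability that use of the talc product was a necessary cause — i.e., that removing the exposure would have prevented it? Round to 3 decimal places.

PN ≈ 0.832

Let p₁ = 0.401, p₀ = 0.0674.
Under exogeneity and monotonicity, PN = (p₁ − p₀) / p₁.
PN = (0.401 − 0.0674) / 0.401 = 0.3336 / 0.401 ≈ 0.8319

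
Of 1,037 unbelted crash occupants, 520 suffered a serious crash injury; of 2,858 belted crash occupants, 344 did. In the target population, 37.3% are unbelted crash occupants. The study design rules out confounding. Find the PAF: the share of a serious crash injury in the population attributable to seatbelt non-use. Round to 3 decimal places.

p₁ = P(outcome | exposed) = 520/1037 = 0.50145
p₀ = P(outcome | unexposed) = 344/2858 = 0.12036
Overall risk P(Y=1) = π·p₁ + (1−π)·p₀ = 0.373×0.50145 + 0.627×0.12036 = 0.26251.
Under exogeneity, PAF = [P(Y=1) − p₀] / P(Y=1).
PAF = (0.26251 − 0.12036) / 0.26251 ≈ 0.5415

PAF ≈ 0.541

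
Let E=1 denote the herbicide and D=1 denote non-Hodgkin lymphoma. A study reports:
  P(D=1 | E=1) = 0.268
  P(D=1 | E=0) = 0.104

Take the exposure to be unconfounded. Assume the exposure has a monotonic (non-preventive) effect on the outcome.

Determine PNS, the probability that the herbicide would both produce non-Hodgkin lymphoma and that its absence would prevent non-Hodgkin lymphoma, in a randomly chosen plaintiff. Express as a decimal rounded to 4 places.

Let p₁ = 0.268, p₀ = 0.104.
Under exogeneity and monotonicity, PNS = p₁ − p₀.
PNS = 0.268 − 0.104 = 0.164

PNS ≈ 0.1640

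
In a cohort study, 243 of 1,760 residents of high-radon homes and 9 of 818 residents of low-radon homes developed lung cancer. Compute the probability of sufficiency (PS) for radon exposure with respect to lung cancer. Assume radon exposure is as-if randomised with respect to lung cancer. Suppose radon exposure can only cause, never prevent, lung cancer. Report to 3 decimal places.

PS ≈ 0.128

p₁ = P(outcome | exposed) = 243/1760 = 0.13807
p₀ = P(outcome | unexposed) = 9/818 = 0.011002
Under exogeneity and monotonicity, PS = (p₁ − p₀) / (1 − p₀).
PS = (0.13807 − 0.011002) / (1 − 0.011002) = 0.12707 / 0.989 ≈ 0.1285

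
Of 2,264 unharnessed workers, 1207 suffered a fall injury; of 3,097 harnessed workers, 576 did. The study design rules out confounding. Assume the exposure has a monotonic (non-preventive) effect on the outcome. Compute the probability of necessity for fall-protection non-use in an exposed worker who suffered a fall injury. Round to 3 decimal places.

PN ≈ 0.651

p₁ = P(outcome | exposed) = 1207/2264 = 0.53313
p₀ = P(outcome | unexposed) = 576/3097 = 0.18599
Under exogeneity and monotonicity, PN = (p₁ − p₀) / p₁.
PN = (0.53313 − 0.18599) / 0.53313 = 0.34714 / 0.53313 ≈ 0.6511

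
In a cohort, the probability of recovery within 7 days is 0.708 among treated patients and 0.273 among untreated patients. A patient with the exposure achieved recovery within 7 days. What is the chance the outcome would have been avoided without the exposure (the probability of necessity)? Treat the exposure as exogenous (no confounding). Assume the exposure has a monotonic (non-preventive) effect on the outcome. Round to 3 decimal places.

PN ≈ 0.614

Let p₁ = 0.708, p₀ = 0.273.
Under exogeneity and monotonicity, PN = (p₁ − p₀) / p₁.
PN = (0.708 − 0.273) / 0.708 = 0.435 / 0.708 ≈ 0.6144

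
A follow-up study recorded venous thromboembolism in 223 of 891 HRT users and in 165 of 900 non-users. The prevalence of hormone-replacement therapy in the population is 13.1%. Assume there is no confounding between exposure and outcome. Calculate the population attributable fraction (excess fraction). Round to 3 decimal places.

p₁ = P(outcome | exposed) = 223/891 = 0.25028
p₀ = P(outcome | unexposed) = 165/900 = 0.18333
Overall risk P(Y=1) = π·p₁ + (1−π)·p₀ = 0.131×0.25028 + 0.869×0.18333 = 0.1921.
Under exogeneity, PAF = [P(Y=1) − p₀] / P(Y=1).
PAF = (0.1921 − 0.18333) / 0.1921 ≈ 0.0457

PAF ≈ 0.046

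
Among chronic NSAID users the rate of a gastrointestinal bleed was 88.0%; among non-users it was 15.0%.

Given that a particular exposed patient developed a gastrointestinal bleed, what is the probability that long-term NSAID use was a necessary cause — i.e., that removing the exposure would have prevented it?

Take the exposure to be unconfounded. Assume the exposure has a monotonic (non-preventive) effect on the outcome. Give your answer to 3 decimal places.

p₁ = 0.88, p₀ = 0.15.
Under exogeneity and monotonicity, PN = (p₁ − p₀) / p₁.
PN = (0.88 − 0.15) / 0.88 = 0.73 / 0.88 ≈ 0.8295

PN ≈ 0.830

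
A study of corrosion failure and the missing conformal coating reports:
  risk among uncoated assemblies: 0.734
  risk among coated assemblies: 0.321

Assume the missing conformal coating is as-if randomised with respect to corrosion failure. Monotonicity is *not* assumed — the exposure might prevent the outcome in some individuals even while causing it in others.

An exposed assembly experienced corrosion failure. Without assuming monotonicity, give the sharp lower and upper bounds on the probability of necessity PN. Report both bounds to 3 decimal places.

0.563 ≤ PN ≤ 0.925

Let p₁ = 0.734, p₀ = 0.321.
Under exogeneity alone the bounds on PN are max{0,(p₁−p₀)/p₁} ≤ PN ≤ min{1,(1−p₀)/p₁}.
  lower = (p₁ − p₀)/p₁ = 0.413 / 0.734 ≈ 0.5627
  upper = min{1, (1 − p₀)/p₁} = 0.679 / 0.734 ≈ 0.9251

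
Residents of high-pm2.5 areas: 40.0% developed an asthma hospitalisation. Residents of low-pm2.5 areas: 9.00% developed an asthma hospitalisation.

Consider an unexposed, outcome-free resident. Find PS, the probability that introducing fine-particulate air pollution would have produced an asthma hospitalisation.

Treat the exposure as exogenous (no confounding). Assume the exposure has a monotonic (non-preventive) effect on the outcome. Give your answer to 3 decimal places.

p₁ = 0.4, p₀ = 0.09.
Under exogeneity and monotonicity, PS = (p₁ − p₀) / (1 − p₀).
PS = (0.4 − 0.09) / (1 − 0.09) = 0.31 / 0.91 ≈ 0.3407

PS ≈ 0.341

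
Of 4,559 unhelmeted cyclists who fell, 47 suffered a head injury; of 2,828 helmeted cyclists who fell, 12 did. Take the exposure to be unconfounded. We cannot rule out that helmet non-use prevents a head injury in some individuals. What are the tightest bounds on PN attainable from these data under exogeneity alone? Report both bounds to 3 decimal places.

p₁ = P(outcome | exposed) = 47/4559 = 0.010309
p₀ = P(outcome | unexposed) = 12/2828 = 0.0042433
Under exogeneity alone the bounds on PN are max{0,(p₁−p₀)/p₁} ≤ PN ≤ min{1,(1−p₀)/p₁}.
  lower = (p₁ − p₀)/p₁ = 0.006066 / 0.010309 ≈ 0.5884
  upper = min{1, (1 − p₀)/p₁} = 0.99576 / 0.010309 ≈ 96.5884 → capped at 1

0.588 ≤ PN ≤ 1.000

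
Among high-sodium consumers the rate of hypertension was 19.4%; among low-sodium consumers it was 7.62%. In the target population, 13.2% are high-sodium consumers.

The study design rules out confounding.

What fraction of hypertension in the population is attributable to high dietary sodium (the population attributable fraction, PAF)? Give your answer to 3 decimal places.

PAF ≈ 0.169

p₁ = 0.194, p₀ = 0.0762.
Overall risk P(Y=1) = π·p₁ + (1−π)·p₀ = 0.132×0.194 + 0.868×0.0762 = 0.09175.
Under exogeneity, PAF = [P(Y=1) − p₀] / P(Y=1).
PAF = (0.09175 − 0.0762) / 0.09175 ≈ 0.1695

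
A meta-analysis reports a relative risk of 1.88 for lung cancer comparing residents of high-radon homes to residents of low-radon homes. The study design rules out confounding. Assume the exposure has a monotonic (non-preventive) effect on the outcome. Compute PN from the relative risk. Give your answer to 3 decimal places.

Under exogeneity and monotonicity, PN = (RR − 1) / RR = 1 − 1/RR.
PN = (1.88 − 1) / 1.88 = 0.88 / 1.88 ≈ 0.4681

PN ≈ 0.468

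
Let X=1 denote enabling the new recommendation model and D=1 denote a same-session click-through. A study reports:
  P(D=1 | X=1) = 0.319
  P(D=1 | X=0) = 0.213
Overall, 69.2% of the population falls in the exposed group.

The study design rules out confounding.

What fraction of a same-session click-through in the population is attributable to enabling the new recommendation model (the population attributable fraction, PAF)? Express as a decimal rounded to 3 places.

PAF ≈ 0.256

Let p₁ = 0.319, p₀ = 0.213.
Overall risk P(Y=1) = π·p₁ + (1−π)·p₀ = 0.692×0.319 + 0.308×0.213 = 0.28635.
Under exogeneity, PAF = [P(Y=1) − p₀] / P(Y=1).
PAF = (0.28635 − 0.213) / 0.28635 ≈ 0.2562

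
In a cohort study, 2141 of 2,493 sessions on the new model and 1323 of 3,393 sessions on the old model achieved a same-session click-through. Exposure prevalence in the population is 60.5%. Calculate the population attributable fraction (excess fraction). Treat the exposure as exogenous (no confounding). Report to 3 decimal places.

PAF ≈ 0.421

p₁ = P(outcome | exposed) = 2141/2493 = 0.8588
p₀ = P(outcome | unexposed) = 1323/3393 = 0.38992
Overall risk P(Y=1) = π·p₁ + (1−π)·p₀ = 0.605×0.8588 + 0.395×0.38992 = 0.6736.
Under exogeneity, PAF = [P(Y=1) − p₀] / P(Y=1).
PAF = (0.6736 − 0.38992) / 0.6736 ≈ 0.4211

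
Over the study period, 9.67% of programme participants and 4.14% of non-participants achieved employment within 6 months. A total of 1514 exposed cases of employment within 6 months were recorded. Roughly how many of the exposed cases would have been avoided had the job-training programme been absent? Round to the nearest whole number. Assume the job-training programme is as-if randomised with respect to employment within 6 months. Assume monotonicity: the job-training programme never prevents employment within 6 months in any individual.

about 866 cases

p₁ = 0.0967, p₀ = 0.0414.
PN = (p₁ − p₀)/p₁ = (0.0967 − 0.0414) / 0.0967 ≈ 0.57187.
Attributable cases ≈ PN × (exposed cases) = 0.57187 × 1514 ≈ 865.81.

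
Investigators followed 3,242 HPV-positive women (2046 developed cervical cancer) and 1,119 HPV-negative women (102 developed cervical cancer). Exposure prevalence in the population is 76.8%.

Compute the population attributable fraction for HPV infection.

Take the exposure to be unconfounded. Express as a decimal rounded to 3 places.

PAF ≈ 0.820

p₁ = P(outcome | exposed) = 2046/3242 = 0.63109
p₀ = P(outcome | unexposed) = 102/1119 = 0.091153
Overall risk P(Y=1) = π·p₁ + (1−π)·p₀ = 0.768×0.63109 + 0.232×0.091153 = 0.50583.
Under exogeneity, PAF = [P(Y=1) − p₀] / P(Y=1).
PAF = (0.50583 − 0.091153) / 0.50583 ≈ 0.8198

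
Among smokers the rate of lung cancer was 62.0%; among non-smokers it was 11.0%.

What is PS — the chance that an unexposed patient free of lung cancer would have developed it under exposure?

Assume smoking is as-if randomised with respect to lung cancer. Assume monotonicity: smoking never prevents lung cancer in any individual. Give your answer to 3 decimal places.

PS ≈ 0.573

p₁ = 0.62, p₀ = 0.11.
Under exogeneity and monotonicity, PS = (p₁ − p₀) / (1 − p₀).
PS = (0.62 − 0.11) / (1 − 0.11) = 0.51 / 0.89 ≈ 0.5730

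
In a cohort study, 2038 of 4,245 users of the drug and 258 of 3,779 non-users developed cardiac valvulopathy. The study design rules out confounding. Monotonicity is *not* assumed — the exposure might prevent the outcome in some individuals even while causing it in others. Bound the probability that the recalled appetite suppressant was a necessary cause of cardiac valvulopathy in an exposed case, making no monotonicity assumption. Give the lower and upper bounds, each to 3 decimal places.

0.858 ≤ PN ≤ 1.000

p₁ = P(outcome | exposed) = 2038/4245 = 0.48009
p₀ = P(outcome | unexposed) = 258/3779 = 0.068272
Under exogeneity alone the bounds on PN are max{0,(p₁−p₀)/p₁} ≤ PN ≤ min{1,(1−p₀)/p₁}.
  lower = (p₁ − p₀)/p₁ = 0.41182 / 0.48009 ≈ 0.8578
  upper = min{1, (1 − p₀)/p₁} = 0.93173 / 0.48009 ≈ 1.9407 → capped at 1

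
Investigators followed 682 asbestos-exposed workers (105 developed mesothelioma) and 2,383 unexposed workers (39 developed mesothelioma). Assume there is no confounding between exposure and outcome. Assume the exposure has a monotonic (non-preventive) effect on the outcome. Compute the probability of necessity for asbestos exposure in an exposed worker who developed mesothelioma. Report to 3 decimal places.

p₁ = P(outcome | exposed) = 105/682 = 0.15396
p₀ = P(outcome | unexposed) = 39/2383 = 0.016366
Under exogeneity and monotonicity, PN = (p₁ − p₀) / p₁.
PN = (0.15396 − 0.016366) / 0.15396 = 0.13759 / 0.15396 ≈ 0.8937

PN ≈ 0.894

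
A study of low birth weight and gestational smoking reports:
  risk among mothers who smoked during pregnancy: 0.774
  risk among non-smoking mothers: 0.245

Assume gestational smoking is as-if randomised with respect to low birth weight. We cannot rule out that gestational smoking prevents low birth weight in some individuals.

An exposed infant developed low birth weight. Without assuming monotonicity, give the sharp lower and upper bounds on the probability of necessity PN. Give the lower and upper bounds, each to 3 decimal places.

Let p₁ = 0.774, p₀ = 0.245.
Under exogeneity alone the bounds on PN are max{0,(p₁−p₀)/p₁} ≤ PN ≤ min{1,(1−p₀)/p₁}.
  lower = (p₁ − p₀)/p₁ = 0.529 / 0.774 ≈ 0.6835
  upper = min{1, (1 − p₀)/p₁} = 0.755 / 0.774 ≈ 0.9755

0.683 ≤ PN ≤ 0.975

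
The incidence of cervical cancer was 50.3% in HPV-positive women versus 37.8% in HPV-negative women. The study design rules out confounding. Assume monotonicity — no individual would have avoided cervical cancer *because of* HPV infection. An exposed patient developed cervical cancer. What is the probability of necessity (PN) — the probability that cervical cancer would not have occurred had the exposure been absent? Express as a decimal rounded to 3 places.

PN ≈ 0.249

p₁ = 0.503, p₀ = 0.378.
Under exogeneity and monotonicity, PN = (p₁ − p₀) / p₁.
PN = (0.503 − 0.378) / 0.503 = 0.125 / 0.503 ≈ 0.2485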